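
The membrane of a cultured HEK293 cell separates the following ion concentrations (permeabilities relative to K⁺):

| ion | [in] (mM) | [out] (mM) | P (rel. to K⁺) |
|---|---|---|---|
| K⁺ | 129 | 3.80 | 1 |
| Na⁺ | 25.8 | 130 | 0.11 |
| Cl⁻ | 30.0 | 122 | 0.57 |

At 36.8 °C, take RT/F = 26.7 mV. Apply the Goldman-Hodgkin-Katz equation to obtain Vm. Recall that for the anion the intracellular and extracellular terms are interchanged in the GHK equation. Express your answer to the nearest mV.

-47 mV

Vm = 26.7 · ln[(Σ P·[cation]ₒ + Σ P·[anion]ᵢ) / (Σ P·[cation]ᵢ + Σ P·[anion]ₒ)]
Numerator = 1×3.80 + 0.11×130 + 0.57×30.0 = 35.2
Denominator = 1×129 + 0.11×25.8 + 0.57×122 = 201.4
Vm = 26.7 · ln(0.1748) = 26.7 × (-1.7441) = -46.57 mV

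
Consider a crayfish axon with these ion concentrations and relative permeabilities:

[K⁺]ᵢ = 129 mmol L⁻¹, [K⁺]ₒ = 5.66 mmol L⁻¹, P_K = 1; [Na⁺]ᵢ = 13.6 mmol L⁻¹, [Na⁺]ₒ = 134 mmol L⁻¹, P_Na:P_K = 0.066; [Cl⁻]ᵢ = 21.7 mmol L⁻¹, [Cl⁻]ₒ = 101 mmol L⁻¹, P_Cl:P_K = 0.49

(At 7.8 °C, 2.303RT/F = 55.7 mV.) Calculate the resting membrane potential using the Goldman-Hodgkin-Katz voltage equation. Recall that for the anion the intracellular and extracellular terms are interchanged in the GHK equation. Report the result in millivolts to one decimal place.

-47.5 mV

Vm = 55.7 · log₁₀[(Σ P·[cation]ₒ + Σ P·[anion]ᵢ) / (Σ P·[cation]ᵢ + Σ P·[anion]ₒ)]
Numerator = 1×5.66 + 0.066×134 + 0.49×21.7 = 25.14
Denominator = 1×129 + 0.066×13.6 + 0.49×101 = 179.4
Vm = 55.7 · log₁₀(0.14013) = 55.7 × (-0.8535) = -47.54 mV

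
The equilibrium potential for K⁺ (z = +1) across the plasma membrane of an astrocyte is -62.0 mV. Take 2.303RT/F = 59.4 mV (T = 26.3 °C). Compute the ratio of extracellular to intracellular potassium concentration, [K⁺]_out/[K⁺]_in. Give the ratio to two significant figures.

log₁₀([out]/[in]) = E·z/(59.4) = -62.0 × 1 / 59.4 = -1.0438
[out]/[in] = 10^(-1.0438) = 0.09041

0.090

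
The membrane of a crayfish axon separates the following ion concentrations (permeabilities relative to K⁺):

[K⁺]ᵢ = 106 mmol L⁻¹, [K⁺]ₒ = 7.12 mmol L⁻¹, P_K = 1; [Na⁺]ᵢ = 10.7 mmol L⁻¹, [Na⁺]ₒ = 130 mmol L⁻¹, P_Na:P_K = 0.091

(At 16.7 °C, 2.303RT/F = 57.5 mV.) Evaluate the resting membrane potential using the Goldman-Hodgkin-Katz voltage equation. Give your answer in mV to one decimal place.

-43.2 mV

Vm = 57.5 · log₁₀[(Σ P·[cation]ₒ + Σ P·[anion]ᵢ) / (Σ P·[cation]ᵢ + Σ P·[anion]ₒ)]
Numerator = 1×7.12 + 0.091×130 = 18.95
Denominator = 1×106 + 0.091×10.7 = 107
Vm = 57.5 · log₁₀(0.17715) = 57.5 × (-0.7517) = -43.22 mV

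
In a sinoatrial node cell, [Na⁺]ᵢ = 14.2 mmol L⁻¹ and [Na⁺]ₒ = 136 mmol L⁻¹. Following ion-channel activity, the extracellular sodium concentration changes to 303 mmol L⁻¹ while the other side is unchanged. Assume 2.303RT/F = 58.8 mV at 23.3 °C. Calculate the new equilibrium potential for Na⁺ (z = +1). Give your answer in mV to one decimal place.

78.2 mV

After the shift: [Na⁺]_out = 303, [Na⁺]_in = 14.2 mmol L⁻¹.
E_new = (58.8/1)·log₁₀(303/14.2) = 58.80 · (1.3292) = 78.15 mV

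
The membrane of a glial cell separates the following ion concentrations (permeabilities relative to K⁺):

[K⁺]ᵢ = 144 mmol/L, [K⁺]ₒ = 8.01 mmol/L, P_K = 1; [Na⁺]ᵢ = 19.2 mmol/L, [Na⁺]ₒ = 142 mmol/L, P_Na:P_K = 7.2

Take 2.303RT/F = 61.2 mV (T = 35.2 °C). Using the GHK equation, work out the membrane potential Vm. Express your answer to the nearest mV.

Vm = 61.2 · log₁₀[(Σ P·[cation]ₒ + Σ P·[anion]ᵢ) / (Σ P·[cation]ᵢ + Σ P·[anion]ₒ)]
Numerator = 1×8.01 + 7.2×142 = 1030
Denominator = 1×144 + 7.2×19.2 = 282.2
Vm = 61.2 · log₁₀(3.6508) = 61.2 × (0.5624) = 34.42 mV

34 mV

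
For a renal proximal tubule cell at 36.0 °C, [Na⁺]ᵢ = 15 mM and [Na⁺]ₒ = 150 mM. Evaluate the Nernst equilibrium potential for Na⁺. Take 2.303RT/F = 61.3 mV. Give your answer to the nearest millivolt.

61 mV

E = (61.3/z) · log₁₀([Na⁺]_out/[Na⁺]_in) with z = +1.
= (61.3/1) · log₁₀(150/15) = 61.30 · log₁₀(10)
= 61.30 · (1.0000) = 61.30 mV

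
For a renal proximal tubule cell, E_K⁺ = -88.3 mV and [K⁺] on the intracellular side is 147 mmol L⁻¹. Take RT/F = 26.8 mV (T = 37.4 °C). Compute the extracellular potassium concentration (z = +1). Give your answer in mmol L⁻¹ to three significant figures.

5.45 mmol L⁻¹

Nernst: E = (26.8/1) · ln([out]/[in]), so ln([out]/[in]) = -88.3 × 1 / 26.8 = -3.2948.
[out]/[in] = e^(-3.2948) = 0.03708.
[out] = 0.03708 × 147 = 5.45 mmol L⁻¹.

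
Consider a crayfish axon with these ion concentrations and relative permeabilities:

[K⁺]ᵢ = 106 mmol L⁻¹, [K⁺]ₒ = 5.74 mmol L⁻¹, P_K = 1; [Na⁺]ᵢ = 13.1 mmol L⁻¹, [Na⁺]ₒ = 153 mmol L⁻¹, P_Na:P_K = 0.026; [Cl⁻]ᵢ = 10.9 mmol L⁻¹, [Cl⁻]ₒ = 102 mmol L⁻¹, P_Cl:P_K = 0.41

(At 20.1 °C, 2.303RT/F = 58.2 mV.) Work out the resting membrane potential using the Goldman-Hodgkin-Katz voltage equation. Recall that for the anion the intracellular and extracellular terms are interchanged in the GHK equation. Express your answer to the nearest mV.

-59 mV

Vm = 58.2 · log₁₀[(Σ P·[cation]ₒ + Σ P·[anion]ᵢ) / (Σ P·[cation]ᵢ + Σ P·[anion]ₒ)]
Numerator = 1×5.74 + 0.026×153 + 0.41×10.9 = 14.19
Denominator = 1×106 + 0.026×13.1 + 0.41×102 = 148.2
Vm = 58.2 · log₁₀(0.095754) = 58.2 × (-1.0188) = -59.30 mV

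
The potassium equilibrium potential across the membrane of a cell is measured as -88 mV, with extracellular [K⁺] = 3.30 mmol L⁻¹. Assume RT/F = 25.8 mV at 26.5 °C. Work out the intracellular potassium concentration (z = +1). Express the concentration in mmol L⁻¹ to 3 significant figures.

Nernst: E = (25.8/1) · ln([out]/[in]), so ln([out]/[in]) = -88.0 × 1 / 25.8 = -3.4109.
[out]/[in] = e^(-3.4109) = 0.03301.
[in] = 3.30 / 0.03301 = 99.96 mmol L⁻¹.

100 mmol L⁻¹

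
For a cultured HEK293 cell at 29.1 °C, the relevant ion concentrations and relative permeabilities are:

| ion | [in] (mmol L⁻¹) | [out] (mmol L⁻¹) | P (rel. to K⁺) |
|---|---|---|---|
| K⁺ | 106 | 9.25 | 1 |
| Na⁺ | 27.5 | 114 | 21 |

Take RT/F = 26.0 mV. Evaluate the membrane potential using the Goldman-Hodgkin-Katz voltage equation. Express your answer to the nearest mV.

Vm = 26.0 · ln[(Σ P·[cation]ₒ + Σ P·[anion]ᵢ) / (Σ P·[cation]ᵢ + Σ P·[anion]ₒ)]
Numerator = 1×9.25 + 21×114 = 2403
Denominator = 1×106 + 21×27.5 = 683.5
Vm = 26.0 · ln(3.5161) = 26.0 × (1.2574) = 32.69 mV

33 mV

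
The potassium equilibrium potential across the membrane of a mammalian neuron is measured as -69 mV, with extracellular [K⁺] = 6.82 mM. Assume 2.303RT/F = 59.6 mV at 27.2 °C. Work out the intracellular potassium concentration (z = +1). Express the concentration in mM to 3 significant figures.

Nernst: E = (59.6/1) · log₁₀([out]/[in]), so log₁₀([out]/[in]) = -69.0 × 1 / 59.6 = -1.1577.
[out]/[in] = 10^(-1.1577) = 0.06955.
[in] = 6.82 / 0.06955 = 98.06 mM.

98.1 mM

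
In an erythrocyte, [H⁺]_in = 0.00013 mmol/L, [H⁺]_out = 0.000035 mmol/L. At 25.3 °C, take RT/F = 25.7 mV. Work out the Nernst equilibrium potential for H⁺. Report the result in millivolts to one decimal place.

-33.7 mV

E = (25.7/z) · ln([H⁺]_out/[H⁺]_in) with z = +1.
= (25.7/1) · ln(0.000035/0.00013) = 25.70 · ln(0.2692)
= 25.70 · (-1.3122) = -33.72 mV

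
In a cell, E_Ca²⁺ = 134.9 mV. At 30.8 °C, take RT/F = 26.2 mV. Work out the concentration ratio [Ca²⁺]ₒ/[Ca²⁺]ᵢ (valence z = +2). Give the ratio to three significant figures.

ln([out]/[in]) = E·z/(26.2) = 134.9 × 2 / 26.2 = 10.2977
[out]/[in] = e^(10.2977) = 2.966e+04

29700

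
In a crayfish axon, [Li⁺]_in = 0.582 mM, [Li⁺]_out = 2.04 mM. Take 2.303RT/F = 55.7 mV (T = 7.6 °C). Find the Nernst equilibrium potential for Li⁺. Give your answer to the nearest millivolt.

E = (55.7/z) · log₁₀([Li⁺]_out/[Li⁺]_in) with z = +1.
= (55.7/1) · log₁₀(2.04/0.582) = 55.70 · log₁₀(3.505)
= 55.70 · (0.5447) = 30.34 mV

30 mV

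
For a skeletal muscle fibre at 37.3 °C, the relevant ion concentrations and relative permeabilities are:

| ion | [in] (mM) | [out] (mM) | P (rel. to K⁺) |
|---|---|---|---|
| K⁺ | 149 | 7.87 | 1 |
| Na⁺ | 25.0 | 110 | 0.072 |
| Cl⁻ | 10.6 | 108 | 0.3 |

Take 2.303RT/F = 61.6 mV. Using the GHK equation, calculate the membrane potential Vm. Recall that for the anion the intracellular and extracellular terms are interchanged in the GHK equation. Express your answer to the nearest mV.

-61 mV

Vm = 61.6 · log₁₀[(Σ P·[cation]ₒ + Σ P·[anion]ᵢ) / (Σ P·[cation]ᵢ + Σ P·[anion]ₒ)]
Numerator = 1×7.87 + 0.072×110 + 0.3×10.6 = 18.97
Denominator = 1×149 + 0.072×25.0 + 0.3×108 = 183.2
Vm = 61.6 · log₁₀(0.10355) = 61.6 × (-0.9849) = -60.67 mV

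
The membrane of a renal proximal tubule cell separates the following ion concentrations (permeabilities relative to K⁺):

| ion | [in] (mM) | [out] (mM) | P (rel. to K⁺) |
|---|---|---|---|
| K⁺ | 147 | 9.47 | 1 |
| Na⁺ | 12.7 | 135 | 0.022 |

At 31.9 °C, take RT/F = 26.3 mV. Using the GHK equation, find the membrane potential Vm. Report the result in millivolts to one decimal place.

Vm = 26.3 · ln[(Σ P·[cation]ₒ + Σ P·[anion]ᵢ) / (Σ P·[cation]ᵢ + Σ P·[anion]ₒ)]
Numerator = 1×9.47 + 0.022×135 = 12.44
Denominator = 1×147 + 0.022×12.7 = 147.3
Vm = 26.3 · ln(0.084465) = 26.3 × (-2.4714) = -65.00 mV

-65.0 mV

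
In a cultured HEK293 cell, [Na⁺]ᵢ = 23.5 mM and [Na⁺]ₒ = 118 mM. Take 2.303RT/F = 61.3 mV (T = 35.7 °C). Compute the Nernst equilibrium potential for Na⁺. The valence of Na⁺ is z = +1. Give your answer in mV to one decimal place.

43.0 mV

E = (61.3/z) · log₁₀([Na⁺]_out/[Na⁺]_in) with z = +1.
= (61.3/1) · log₁₀(118/23.5) = 61.30 · log₁₀(5.021)
= 61.30 · (0.7008) = 42.96 mV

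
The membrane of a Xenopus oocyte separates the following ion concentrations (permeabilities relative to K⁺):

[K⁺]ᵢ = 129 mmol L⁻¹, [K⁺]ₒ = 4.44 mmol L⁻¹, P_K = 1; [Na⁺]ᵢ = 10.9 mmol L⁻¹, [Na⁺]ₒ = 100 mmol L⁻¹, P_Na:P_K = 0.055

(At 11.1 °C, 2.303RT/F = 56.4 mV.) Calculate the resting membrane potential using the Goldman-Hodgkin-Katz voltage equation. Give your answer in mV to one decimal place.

Vm = 56.4 · log₁₀[(Σ P·[cation]ₒ + Σ P·[anion]ᵢ) / (Σ P·[cation]ᵢ + Σ P·[anion]ₒ)]
Numerator = 1×4.44 + 0.055×100 = 9.94
Denominator = 1×129 + 0.055×10.9 = 129.6
Vm = 56.4 · log₁₀(0.076698) = 56.4 × (-1.1152) = -62.90 mV

-62.9 mV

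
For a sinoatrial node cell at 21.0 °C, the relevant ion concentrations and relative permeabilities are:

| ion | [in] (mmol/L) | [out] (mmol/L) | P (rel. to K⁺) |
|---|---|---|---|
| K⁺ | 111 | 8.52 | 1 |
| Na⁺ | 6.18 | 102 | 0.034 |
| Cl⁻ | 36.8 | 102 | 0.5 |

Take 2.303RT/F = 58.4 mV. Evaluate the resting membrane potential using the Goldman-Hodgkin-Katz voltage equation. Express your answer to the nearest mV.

-42 mV

Vm = 58.4 · log₁₀[(Σ P·[cation]ₒ + Σ P·[anion]ᵢ) / (Σ P·[cation]ᵢ + Σ P·[anion]ₒ)]
Numerator = 1×8.52 + 0.034×102 + 0.5×36.8 = 30.39
Denominator = 1×111 + 0.034×6.18 + 0.5×102 = 162.2
Vm = 58.4 · log₁₀(0.18734) = 58.4 × (-0.7274) = -42.48 mV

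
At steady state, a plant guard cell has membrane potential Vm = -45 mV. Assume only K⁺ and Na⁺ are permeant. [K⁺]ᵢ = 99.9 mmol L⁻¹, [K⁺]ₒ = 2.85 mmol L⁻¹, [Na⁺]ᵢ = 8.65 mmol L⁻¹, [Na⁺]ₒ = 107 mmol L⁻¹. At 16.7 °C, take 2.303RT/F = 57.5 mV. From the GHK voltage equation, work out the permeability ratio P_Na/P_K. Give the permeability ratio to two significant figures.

Let α = P_Na/P_K. GHK: Vm = 57.5·log₁₀[(Kₒ + α·Naₒ)/(Kᵢ + α·Naᵢ)].
10^(Vm/57.5) = 10^(-45.0/57.5) = 0.16496
So 0.16496·(Kᵢ + α·Naᵢ) = Kₒ + α·Naₒ → α = (0.16496·99.9 − 2.85) / (107.0 − 0.16496·8.65)
α = (16.48 − 2.85) / (107.0 − 1.427) = 13.63/105.6 = 0.1291

0.13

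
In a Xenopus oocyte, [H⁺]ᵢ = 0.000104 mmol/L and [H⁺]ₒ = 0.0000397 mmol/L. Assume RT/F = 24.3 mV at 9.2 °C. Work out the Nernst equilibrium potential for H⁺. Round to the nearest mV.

E = (24.3/z) · ln([H⁺]_out/[H⁺]_in) with z = +1.
= (24.3/1) · ln(0.0000397/0.000104) = 24.30 · ln(0.3817)
= 24.30 · (-0.9630) = -23.40 mV

-23 mV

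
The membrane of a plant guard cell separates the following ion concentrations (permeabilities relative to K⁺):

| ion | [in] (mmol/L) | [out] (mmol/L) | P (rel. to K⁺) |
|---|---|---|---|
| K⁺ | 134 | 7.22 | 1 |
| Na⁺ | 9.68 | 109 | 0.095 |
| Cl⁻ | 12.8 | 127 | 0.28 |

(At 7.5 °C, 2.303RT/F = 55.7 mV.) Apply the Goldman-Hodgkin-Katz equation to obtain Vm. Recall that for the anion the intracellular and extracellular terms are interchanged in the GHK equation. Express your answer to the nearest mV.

-50 mV

Vm = 55.7 · log₁₀[(Σ P·[cation]ₒ + Σ P·[anion]ᵢ) / (Σ P·[cation]ᵢ + Σ P·[anion]ₒ)]
Numerator = 1×7.22 + 0.095×109 + 0.28×12.8 = 21.16
Denominator = 1×134 + 0.095×9.68 + 0.28×127 = 170.5
Vm = 55.7 · log₁₀(0.12411) = 55.7 × (-0.9062) = -50.47 mV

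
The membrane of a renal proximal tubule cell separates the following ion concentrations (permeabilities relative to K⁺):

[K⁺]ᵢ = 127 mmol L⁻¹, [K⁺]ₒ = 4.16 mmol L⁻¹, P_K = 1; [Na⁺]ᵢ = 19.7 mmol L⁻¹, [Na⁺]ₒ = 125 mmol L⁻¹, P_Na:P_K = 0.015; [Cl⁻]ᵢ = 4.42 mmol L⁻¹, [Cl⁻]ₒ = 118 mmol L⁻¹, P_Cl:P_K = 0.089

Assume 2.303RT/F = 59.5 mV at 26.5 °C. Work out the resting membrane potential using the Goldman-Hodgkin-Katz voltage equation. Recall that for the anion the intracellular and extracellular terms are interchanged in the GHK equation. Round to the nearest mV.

-79 mV

Vm = 59.5 · log₁₀[(Σ P·[cation]ₒ + Σ P·[anion]ᵢ) / (Σ P·[cation]ᵢ + Σ P·[anion]ₒ)]
Numerator = 1×4.16 + 0.015×125 + 0.089×4.42 = 6.428
Denominator = 1×127 + 0.015×19.7 + 0.089×118 = 137.8
Vm = 59.5 · log₁₀(0.046651) = 59.5 × (-1.3311) = -79.20 mV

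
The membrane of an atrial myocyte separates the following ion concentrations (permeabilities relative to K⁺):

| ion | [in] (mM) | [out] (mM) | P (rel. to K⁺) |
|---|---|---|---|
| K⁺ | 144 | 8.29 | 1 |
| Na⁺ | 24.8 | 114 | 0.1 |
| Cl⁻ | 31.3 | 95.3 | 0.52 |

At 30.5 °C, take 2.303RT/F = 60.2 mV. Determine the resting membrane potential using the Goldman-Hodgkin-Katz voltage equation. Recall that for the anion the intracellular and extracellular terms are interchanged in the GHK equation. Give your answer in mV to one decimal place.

-44.3 mV

Vm = 60.2 · log₁₀[(Σ P·[cation]ₒ + Σ P·[anion]ᵢ) / (Σ P·[cation]ᵢ + Σ P·[anion]ₒ)]
Numerator = 1×8.29 + 0.1×114 + 0.52×31.3 = 35.97
Denominator = 1×144 + 0.1×24.8 + 0.52×95.3 = 196
Vm = 60.2 · log₁₀(0.18347) = 60.2 × (-0.7364) = -44.33 mV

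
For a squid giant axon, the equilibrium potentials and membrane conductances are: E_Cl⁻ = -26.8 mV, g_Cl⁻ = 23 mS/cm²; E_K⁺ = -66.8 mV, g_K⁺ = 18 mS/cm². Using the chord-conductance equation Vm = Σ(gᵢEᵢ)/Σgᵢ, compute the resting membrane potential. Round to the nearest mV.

Σ gᵢEᵢ = 23·(-26.8) + 18·(-66.8) = -1818.80
Σ gᵢ = 23 + 18 = 41
Vm = -1818.80 / 41 = -44.36 mV

-44 mV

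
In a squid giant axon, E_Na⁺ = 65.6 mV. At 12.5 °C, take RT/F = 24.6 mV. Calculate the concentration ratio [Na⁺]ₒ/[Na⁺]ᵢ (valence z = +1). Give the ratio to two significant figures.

14

ln([out]/[in]) = E·z/(24.6) = 65.6 × 1 / 24.6 = 2.6667
[out]/[in] = e^(2.6667) = 14.39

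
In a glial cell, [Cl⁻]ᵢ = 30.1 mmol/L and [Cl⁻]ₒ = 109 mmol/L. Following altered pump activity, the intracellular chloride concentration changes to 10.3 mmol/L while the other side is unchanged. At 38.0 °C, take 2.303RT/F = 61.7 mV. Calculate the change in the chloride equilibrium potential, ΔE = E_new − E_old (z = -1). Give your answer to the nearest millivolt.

E_old = (61.7/-1)·log₁₀(109/30.1) = -34.48 mV
E_new = (61.7/-1)·log₁₀(109/10.3) = -63.22 mV
ΔE = -63.22 − (-34.48) = -28.74 mV

-29 mV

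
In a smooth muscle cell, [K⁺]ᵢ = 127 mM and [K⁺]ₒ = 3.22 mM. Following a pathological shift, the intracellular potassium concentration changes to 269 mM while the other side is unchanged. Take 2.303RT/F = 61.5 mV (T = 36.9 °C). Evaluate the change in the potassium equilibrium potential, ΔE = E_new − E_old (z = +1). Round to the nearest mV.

-20 mV

E_old = (61.5/1)·log₁₀(3.22/127) = -98.15 mV
E_new = (61.5/1)·log₁₀(3.22/269) = -118.20 mV
ΔE = -118.20 − (-98.15) = -20.05 mV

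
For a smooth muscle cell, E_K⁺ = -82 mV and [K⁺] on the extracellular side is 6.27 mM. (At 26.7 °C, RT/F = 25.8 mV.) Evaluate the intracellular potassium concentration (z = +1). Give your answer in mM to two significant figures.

150 mM

Nernst: E = (25.8/1) · ln([out]/[in]), so ln([out]/[in]) = -82.0 × 1 / 25.8 = -3.1783.
[out]/[in] = e^(-3.1783) = 0.04166.
[in] = 6.27 / 0.04166 = 150.5 mM.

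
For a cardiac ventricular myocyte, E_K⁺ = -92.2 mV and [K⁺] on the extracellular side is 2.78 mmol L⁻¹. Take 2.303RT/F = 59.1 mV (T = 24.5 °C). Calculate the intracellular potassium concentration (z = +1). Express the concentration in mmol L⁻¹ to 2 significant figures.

100 mmol L⁻¹

Nernst: E = (59.1/1) · log₁₀([out]/[in]), so log₁₀([out]/[in]) = -92.2 × 1 / 59.1 = -1.5601.
[out]/[in] = 10^(-1.5601) = 0.02754.
[in] = 2.78 / 0.02754 = 101 mmol L⁻¹.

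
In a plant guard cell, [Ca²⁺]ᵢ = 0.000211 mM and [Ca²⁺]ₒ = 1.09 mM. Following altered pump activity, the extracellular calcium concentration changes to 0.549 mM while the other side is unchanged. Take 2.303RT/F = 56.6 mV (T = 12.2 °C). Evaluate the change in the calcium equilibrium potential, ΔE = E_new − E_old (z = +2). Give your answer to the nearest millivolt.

E_old = (56.6/2)·log₁₀(1.09/0.000211) = 105.08 mV
E_new = (56.6/2)·log₁₀(0.549/0.000211) = 96.65 mV
ΔE = 96.65 − (105.08) = -8.43 mV

-8 mV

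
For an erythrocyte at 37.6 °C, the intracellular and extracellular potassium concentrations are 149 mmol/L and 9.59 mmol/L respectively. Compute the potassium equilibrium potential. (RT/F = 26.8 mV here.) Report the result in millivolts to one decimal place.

E = (26.8/z) · ln([K⁺]_out/[K⁺]_in) with z = +1.
= (26.8/1) · ln(9.59/149) = 26.80 · ln(0.06436)
= 26.80 · (-2.7432) = -73.52 mV

-73.5 mV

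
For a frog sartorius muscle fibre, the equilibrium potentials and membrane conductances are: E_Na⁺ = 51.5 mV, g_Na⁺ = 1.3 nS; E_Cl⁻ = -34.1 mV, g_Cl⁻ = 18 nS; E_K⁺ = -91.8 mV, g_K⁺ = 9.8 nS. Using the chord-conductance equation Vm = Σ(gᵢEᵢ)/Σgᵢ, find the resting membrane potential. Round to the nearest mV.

Σ gᵢEᵢ = 1.3·(51.5) + 18·(-34.1) + 9.8·(-91.8) = -1446.49
Σ gᵢ = 1.3 + 18 + 9.8 = 29.1
Vm = -1446.49 / 29.1 = -49.71 mV

-50 mV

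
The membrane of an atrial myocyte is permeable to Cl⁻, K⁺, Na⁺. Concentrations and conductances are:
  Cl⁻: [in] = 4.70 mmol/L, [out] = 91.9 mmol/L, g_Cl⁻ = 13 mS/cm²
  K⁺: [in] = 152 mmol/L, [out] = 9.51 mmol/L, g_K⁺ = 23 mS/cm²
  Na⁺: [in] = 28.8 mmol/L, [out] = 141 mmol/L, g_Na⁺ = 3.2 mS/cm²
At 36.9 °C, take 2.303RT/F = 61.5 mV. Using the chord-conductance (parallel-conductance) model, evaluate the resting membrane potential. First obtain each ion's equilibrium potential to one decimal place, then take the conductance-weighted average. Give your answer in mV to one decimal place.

E_Cl⁻ = (61.5/-1)·log₁₀(91.9/4.70) = -79.4 mV
E_K⁺ = (61.5/1)·log₁₀(9.51/152) = -74.0 mV
E_Na⁺ = (61.5/1)·log₁₀(141/28.8) = 42.4 mV
Vm = (Σ gᵢEᵢ)/(Σ gᵢ) = (13·-79.4 + 23·-74.0 + 3.2·42.4) / (13 + 23 + 3.2)
= -2598.52 / 39.2 = -66.29 mV

-66.3 mV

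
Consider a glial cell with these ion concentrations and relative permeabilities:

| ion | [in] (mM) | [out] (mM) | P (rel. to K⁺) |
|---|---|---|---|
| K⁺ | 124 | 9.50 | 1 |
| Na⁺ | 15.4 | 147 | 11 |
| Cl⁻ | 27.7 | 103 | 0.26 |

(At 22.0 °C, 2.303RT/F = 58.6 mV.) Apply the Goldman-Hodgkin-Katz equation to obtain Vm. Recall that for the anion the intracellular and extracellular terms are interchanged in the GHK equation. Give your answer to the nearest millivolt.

Vm = 58.6 · log₁₀[(Σ P·[cation]ₒ + Σ P·[anion]ᵢ) / (Σ P·[cation]ᵢ + Σ P·[anion]ₒ)]
Numerator = 1×9.50 + 11×147 + 0.26×27.7 = 1634
Denominator = 1×124 + 11×15.4 + 0.26×103 = 320.2
Vm = 58.6 · log₁₀(5.1024) = 58.6 × (0.7078) = 41.48 mV

41 mV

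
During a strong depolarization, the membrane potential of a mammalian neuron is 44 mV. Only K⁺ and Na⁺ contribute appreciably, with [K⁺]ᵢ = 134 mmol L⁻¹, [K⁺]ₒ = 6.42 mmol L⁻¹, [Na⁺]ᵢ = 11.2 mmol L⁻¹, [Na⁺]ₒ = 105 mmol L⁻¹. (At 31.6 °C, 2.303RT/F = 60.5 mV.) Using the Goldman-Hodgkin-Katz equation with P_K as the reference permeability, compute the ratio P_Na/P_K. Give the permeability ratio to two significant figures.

Let α = P_Na/P_K. GHK: Vm = 60.5·log₁₀[(Kₒ + α·Naₒ)/(Kᵢ + α·Naᵢ)].
10^(Vm/60.5) = 10^(44.0/60.5) = 5.3367
So 5.3367·(Kᵢ + α·Naᵢ) = Kₒ + α·Naₒ → α = (5.3367·134.0 − 6.42) / (105.0 − 5.3367·11.2)
α = (715.1 − 6.42) / (105.0 − 59.77) = 708.7/45.23 = 15.67

16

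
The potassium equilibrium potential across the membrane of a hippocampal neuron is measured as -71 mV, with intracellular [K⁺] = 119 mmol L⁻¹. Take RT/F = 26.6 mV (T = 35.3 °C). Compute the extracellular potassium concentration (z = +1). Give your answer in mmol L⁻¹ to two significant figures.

Nernst: E = (26.6/1) · ln([out]/[in]), so ln([out]/[in]) = -71.0 × 1 / 26.6 = -2.6692.
[out]/[in] = e^(-2.6692) = 0.06931.
[out] = 0.06931 × 119 = 8.248 mmol L⁻¹.

8.2 mmol L⁻¹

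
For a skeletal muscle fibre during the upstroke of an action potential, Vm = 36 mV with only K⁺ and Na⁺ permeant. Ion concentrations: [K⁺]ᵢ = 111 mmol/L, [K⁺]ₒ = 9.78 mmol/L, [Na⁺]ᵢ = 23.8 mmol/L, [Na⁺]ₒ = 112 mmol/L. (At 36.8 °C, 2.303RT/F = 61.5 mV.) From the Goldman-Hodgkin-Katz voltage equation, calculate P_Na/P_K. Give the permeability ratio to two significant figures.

Let α = P_Na/P_K. GHK: Vm = 61.5·log₁₀[(Kₒ + α·Naₒ)/(Kᵢ + α·Naᵢ)].
10^(Vm/61.5) = 10^(36.0/61.5) = 3.8492
So 3.8492·(Kᵢ + α·Naᵢ) = Kₒ + α·Naₒ → α = (3.8492·111.0 − 9.78) / (112.0 − 3.8492·23.8)
α = (427.3 − 9.78) / (112.0 − 91.61) = 417.5/20.39 = 20.47

20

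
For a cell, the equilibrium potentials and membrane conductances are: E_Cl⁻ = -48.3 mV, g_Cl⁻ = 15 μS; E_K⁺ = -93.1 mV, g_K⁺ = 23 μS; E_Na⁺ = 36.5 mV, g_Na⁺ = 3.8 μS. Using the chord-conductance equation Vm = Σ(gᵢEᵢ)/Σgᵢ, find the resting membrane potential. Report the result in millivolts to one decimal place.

-65.2 mV

Σ gᵢEᵢ = 15·(-48.3) + 23·(-93.1) + 3.8·(36.5) = -2727.10
Σ gᵢ = 15 + 23 + 3.8 = 41.8
Vm = -2727.10 / 41.8 = -65.24 mV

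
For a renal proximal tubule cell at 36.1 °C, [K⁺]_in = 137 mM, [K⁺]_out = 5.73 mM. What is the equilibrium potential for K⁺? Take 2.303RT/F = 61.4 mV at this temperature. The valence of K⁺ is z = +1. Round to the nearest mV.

-85 mV

E = (61.4/z) · log₁₀([K⁺]_out/[K⁺]_in) with z = +1.
= (61.4/1) · log₁₀(5.73/137) = 61.40 · log₁₀(0.04182)
= 61.40 · (-1.3786) = -84.64 mV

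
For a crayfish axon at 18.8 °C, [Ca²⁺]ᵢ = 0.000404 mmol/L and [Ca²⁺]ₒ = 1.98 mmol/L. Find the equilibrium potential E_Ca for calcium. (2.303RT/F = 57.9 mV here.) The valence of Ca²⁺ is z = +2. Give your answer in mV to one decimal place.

E = (57.9/z) · log₁₀([Ca²⁺]_out/[Ca²⁺]_in) with z = +2.
= (57.9/2) · log₁₀(1.98/0.000404) = 28.95 · log₁₀(4901)
= 28.95 · (3.6903) = 106.83 mV

106.8 mV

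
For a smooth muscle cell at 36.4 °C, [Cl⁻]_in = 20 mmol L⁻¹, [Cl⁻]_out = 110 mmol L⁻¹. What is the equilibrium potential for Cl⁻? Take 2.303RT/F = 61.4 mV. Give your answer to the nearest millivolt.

E = (61.4/z) · log₁₀([Cl⁻]_out/[Cl⁻]_in) with z = -1.
For an anion, dividing by z = -1 reverses the sign.
= (61.4/-1) · log₁₀(110/20) = -61.40 · log₁₀(5.5)
= -61.40 · (0.7404) = -45.46 mV

-45 mV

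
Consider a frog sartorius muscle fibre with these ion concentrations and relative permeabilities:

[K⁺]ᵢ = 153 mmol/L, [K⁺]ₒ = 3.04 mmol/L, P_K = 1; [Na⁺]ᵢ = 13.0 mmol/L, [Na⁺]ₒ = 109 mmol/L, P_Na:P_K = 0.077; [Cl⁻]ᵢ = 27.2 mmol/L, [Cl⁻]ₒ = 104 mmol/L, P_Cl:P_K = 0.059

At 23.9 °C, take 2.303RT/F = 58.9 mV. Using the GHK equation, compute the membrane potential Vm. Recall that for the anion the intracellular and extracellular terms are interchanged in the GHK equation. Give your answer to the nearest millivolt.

-64 mV

Vm = 58.9 · log₁₀[(Σ P·[cation]ₒ + Σ P·[anion]ᵢ) / (Σ P·[cation]ᵢ + Σ P·[anion]ₒ)]
Numerator = 1×3.04 + 0.077×109 + 0.059×27.2 = 13.04
Denominator = 1×153 + 0.077×13.0 + 0.059×104 = 160.1
Vm = 58.9 · log₁₀(0.081417) = 58.9 × (-1.0893) = -64.16 mV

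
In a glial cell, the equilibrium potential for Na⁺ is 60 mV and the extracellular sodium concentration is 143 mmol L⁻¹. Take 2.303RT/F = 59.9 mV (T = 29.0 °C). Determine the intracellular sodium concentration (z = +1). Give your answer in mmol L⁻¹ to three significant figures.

14.2 mmol L⁻¹

Nernst: E = (59.9/1) · log₁₀([out]/[in]), so log₁₀([out]/[in]) = 60.0 × 1 / 59.9 = 1.0017.
[out]/[in] = 10^(1.0017) = 10.04.
[in] = 143 / 10.04 = 14.25 mmol L⁻¹.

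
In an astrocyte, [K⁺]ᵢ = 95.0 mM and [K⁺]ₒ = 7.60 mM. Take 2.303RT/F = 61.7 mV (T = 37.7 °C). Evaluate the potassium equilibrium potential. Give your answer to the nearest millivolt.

E = (61.7/z) · log₁₀([K⁺]_out/[K⁺]_in) with z = +1.
= (61.7/1) · log₁₀(7.60/95.0) = 61.70 · log₁₀(0.08)
= 61.70 · (-1.0969) = -67.68 mV

-68 mV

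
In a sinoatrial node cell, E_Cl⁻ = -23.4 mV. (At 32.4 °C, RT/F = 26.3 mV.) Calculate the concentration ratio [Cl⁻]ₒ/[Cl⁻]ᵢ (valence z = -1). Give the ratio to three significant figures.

ln([out]/[in]) = E·z/(26.3) = -23.4 × -1 / 26.3 = 0.8897
[out]/[in] = e^(0.8897) = 2.434

2.43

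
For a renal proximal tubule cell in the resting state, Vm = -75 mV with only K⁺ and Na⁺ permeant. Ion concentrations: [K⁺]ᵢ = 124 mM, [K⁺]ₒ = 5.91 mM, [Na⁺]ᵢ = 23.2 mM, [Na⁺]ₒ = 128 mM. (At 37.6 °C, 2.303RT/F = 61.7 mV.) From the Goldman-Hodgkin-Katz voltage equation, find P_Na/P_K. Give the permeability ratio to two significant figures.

0.013

Let α = P_Na/P_K. GHK: Vm = 61.7·log₁₀[(Kₒ + α·Naₒ)/(Kᵢ + α·Naᵢ)].
10^(Vm/61.7) = 10^(-75.0/61.7) = 0.060875
So 0.060875·(Kᵢ + α·Naᵢ) = Kₒ + α·Naₒ → α = (0.060875·124.0 − 5.91) / (128.0 − 0.060875·23.2)
α = (7.549 − 5.91) / (128.0 − 1.412) = 1.639/126.6 = 0.01294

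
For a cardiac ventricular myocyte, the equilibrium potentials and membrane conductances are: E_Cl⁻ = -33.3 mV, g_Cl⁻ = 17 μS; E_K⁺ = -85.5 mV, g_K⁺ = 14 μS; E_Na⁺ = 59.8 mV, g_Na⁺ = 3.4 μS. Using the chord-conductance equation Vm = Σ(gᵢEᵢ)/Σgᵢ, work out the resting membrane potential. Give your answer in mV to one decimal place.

Σ gᵢEᵢ = 17·(-33.3) + 14·(-85.5) + 3.4·(59.8) = -1559.78
Σ gᵢ = 17 + 14 + 3.4 = 34.4
Vm = -1559.78 / 34.4 = -45.34 mV

-45.3 mV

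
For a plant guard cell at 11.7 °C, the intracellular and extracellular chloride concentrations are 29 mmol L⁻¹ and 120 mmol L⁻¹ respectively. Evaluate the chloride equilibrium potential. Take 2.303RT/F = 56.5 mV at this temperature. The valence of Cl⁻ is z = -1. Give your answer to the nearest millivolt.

E = (56.5/z) · log₁₀([Cl⁻]_out/[Cl⁻]_in) with z = -1.
For an anion, dividing by z = -1 reverses the sign.
= (56.5/-1) · log₁₀(120/29) = -56.50 · log₁₀(4.138)
= -56.50 · (0.6168) = -34.85 mV

-35 mV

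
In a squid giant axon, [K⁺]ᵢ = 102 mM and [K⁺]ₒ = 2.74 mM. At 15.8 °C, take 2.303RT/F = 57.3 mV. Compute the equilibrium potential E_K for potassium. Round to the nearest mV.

-90 mV

E = (57.3/z) · log₁₀([K⁺]_out/[K⁺]_in) with z = +1.
= (57.3/1) · log₁₀(2.74/102) = 57.30 · log₁₀(0.02686)
= 57.30 · (-1.5708) = -90.01 mV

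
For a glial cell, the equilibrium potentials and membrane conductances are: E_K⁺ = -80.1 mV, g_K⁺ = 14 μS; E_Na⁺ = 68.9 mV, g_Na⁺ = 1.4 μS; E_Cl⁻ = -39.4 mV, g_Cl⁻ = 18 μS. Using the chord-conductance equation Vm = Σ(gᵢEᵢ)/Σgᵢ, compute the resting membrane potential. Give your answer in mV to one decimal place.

Σ gᵢEᵢ = 14·(-80.1) + 1.4·(68.9) + 18·(-39.4) = -1734.14
Σ gᵢ = 14 + 1.4 + 18 = 33.4
Vm = -1734.14 / 33.4 = -51.92 mV

-51.9 mV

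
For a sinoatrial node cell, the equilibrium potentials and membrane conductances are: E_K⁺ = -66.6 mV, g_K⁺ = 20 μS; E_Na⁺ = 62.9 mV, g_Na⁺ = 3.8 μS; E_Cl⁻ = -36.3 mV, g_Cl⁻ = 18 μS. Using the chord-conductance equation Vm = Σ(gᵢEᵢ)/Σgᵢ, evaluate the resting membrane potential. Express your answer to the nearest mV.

Σ gᵢEᵢ = 20·(-66.6) + 3.8·(62.9) + 18·(-36.3) = -1746.38
Σ gᵢ = 20 + 3.8 + 18 = 41.8
Vm = -1746.38 / 41.8 = -41.78 mV

-42 mV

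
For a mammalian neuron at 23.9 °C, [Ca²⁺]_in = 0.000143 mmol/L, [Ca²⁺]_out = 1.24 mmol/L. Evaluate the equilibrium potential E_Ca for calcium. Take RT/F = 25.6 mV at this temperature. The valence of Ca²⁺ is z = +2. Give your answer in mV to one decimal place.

E = (25.6/z) · ln([Ca²⁺]_out/[Ca²⁺]_in) with z = +2.
= (25.6/2) · ln(1.24/0.000143) = 12.80 · ln(8671)
= 12.80 · (9.0678) = 116.07 mV

116.1 mV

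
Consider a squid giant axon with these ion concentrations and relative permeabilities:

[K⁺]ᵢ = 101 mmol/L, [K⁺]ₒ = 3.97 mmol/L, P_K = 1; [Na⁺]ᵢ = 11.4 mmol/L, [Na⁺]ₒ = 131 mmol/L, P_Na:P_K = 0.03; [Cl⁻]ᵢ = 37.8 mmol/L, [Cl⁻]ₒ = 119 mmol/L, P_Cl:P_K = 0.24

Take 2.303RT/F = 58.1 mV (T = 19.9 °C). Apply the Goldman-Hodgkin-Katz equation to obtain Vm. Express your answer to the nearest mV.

-51 mV

Vm = 58.1 · log₁₀[(Σ P·[cation]ₒ + Σ P·[anion]ᵢ) / (Σ P·[cation]ᵢ + Σ P·[anion]ₒ)]
Numerator = 1×3.97 + 0.03×131 + 0.24×37.8 = 16.97
Denominator = 1×101 + 0.03×11.4 + 0.24×119 = 129.9
Vm = 58.1 · log₁₀(0.13065) = 58.1 × (-0.8839) = -51.35 mV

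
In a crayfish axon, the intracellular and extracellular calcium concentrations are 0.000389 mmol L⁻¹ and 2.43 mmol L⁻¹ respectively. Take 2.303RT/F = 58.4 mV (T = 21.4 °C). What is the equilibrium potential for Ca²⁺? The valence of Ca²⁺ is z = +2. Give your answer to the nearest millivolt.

111 mV

E = (58.4/z) · log₁₀([Ca²⁺]_out/[Ca²⁺]_in) with z = +2.
= (58.4/2) · log₁₀(2.43/0.000389) = 29.20 · log₁₀(6247)
= 29.20 · (3.7957) = 110.83 mV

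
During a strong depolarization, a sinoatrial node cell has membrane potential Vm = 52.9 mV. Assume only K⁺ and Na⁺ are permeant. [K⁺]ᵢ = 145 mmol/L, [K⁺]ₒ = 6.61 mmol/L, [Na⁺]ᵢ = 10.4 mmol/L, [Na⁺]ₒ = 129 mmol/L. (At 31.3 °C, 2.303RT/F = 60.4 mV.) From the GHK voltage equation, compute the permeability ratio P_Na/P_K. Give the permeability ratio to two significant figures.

21

Let α = P_Na/P_K. GHK: Vm = 60.4·log₁₀[(Kₒ + α·Naₒ)/(Kᵢ + α·Naᵢ)].
10^(Vm/60.4) = 10^(52.9/60.4) = 7.5132
So 7.5132·(Kᵢ + α·Naᵢ) = Kₒ + α·Naₒ → α = (7.5132·145.0 − 6.61) / (129.0 − 7.5132·10.4)
α = (1089 − 6.61) / (129.0 − 78.14) = 1083/50.86 = 21.29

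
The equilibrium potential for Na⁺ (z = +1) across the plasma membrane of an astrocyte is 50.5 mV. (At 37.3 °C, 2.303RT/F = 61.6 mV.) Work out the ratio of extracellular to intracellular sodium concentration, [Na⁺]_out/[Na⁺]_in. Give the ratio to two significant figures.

log₁₀([out]/[in]) = E·z/(61.6) = 50.5 × 1 / 61.6 = 0.8198
[out]/[in] = 10^(0.8198) = 6.604

6.6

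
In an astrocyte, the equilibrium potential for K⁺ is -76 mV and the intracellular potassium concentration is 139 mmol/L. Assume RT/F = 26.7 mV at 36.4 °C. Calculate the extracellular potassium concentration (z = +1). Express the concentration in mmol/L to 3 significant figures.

Nernst: E = (26.7/1) · ln([out]/[in]), so ln([out]/[in]) = -76.0 × 1 / 26.7 = -2.8464.
[out]/[in] = e^(-2.8464) = 0.05805.
[out] = 0.05805 × 139 = 8.069 mmol/L.

8.07 mmol/L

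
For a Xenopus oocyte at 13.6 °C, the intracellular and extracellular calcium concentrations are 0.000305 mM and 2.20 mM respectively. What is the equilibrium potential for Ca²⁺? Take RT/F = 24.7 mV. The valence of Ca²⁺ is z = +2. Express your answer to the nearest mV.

110 mV

E = (24.7/z) · ln([Ca²⁺]_out/[Ca²⁺]_in) with z = +2.
= (24.7/2) · ln(2.20/0.000305) = 12.35 · ln(7213)
= 12.35 · (8.8837) = 109.71 mV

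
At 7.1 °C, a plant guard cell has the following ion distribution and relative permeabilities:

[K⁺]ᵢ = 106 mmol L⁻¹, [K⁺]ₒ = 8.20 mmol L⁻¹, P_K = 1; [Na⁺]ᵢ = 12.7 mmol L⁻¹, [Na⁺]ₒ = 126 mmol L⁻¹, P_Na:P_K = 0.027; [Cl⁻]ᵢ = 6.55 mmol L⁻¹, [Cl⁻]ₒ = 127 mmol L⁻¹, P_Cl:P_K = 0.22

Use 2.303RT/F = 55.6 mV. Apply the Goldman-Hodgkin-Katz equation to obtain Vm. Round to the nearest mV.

Vm = 55.6 · log₁₀[(Σ P·[cation]ₒ + Σ P·[anion]ᵢ) / (Σ P·[cation]ᵢ + Σ P·[anion]ₒ)]
Numerator = 1×8.20 + 0.027×126 + 0.22×6.55 = 13.04
Denominator = 1×106 + 0.027×12.7 + 0.22×127 = 134.3
Vm = 55.6 · log₁₀(0.097131) = 55.6 × (-1.0126) = -56.30 mV

-56 mV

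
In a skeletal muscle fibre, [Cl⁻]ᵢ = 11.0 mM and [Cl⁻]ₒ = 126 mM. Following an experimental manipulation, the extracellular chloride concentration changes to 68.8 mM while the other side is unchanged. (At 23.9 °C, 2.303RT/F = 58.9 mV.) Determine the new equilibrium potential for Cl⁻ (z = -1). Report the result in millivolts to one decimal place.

After the shift: [Cl⁻]_out = 68.8, [Cl⁻]_in = 11.0 mM.
E_new = (58.9/-1)·log₁₀(68.8/11.0) = -58.90 · (0.7962) = -46.90 mV

-46.9 mV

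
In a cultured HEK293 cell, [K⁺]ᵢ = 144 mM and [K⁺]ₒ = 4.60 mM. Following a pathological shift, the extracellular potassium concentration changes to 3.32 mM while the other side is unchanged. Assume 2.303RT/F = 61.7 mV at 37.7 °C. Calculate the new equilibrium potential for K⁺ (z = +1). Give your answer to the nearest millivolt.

-101 mV

After the shift: [K⁺]_out = 3.32, [K⁺]_in = 144 mM.
E_new = (61.7/1)·log₁₀(3.32/144) = 61.70 · (-1.6372) = -101.02 mV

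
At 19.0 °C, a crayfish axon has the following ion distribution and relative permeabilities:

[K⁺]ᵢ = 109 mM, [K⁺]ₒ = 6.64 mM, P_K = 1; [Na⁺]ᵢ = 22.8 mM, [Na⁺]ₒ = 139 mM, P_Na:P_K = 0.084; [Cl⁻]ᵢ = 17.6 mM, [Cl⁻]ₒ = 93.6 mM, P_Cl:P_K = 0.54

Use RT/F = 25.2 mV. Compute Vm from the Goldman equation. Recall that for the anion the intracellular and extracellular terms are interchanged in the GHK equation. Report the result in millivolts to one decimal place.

-44.3 mV

Vm = 25.2 · ln[(Σ P·[cation]ₒ + Σ P·[anion]ᵢ) / (Σ P·[cation]ᵢ + Σ P·[anion]ₒ)]
Numerator = 1×6.64 + 0.084×139 + 0.54×17.6 = 27.82
Denominator = 1×109 + 0.084×22.8 + 0.54×93.6 = 161.5
Vm = 25.2 · ln(0.1723) = 25.2 × (-1.7585) = -44.31 mV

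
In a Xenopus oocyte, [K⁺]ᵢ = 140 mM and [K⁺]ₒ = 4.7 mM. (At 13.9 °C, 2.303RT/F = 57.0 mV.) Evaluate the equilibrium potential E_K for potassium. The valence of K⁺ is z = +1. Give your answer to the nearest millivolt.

E = (57.0/z) · log₁₀([K⁺]_out/[K⁺]_in) with z = +1.
= (57.0/1) · log₁₀(4.7/140) = 57.00 · log₁₀(0.03357)
= 57.00 · (-1.4740) = -84.02 mV

-84 mV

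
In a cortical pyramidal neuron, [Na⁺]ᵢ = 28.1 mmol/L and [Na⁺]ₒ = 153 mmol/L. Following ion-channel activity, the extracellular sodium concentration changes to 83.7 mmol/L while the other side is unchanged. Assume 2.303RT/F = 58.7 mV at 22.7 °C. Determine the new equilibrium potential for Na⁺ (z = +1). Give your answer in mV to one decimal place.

27.8 mV

After the shift: [Na⁺]_out = 83.7, [Na⁺]_in = 28.1 mmol/L.
E_new = (58.7/1)·log₁₀(83.7/28.1) = 58.70 · (0.4740) = 27.82 mV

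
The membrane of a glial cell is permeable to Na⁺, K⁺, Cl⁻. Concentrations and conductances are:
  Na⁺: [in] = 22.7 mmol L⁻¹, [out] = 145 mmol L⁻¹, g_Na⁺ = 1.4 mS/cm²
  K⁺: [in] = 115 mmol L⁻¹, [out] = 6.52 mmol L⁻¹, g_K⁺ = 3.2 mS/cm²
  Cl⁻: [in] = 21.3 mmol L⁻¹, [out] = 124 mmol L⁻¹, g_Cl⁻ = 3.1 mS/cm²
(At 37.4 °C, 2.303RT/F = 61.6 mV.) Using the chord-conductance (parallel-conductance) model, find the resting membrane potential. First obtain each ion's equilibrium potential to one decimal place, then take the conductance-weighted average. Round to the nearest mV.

-42 mV

E_Na⁺ = (61.6/1)·log₁₀(145/22.7) = 49.6 mV
E_K⁺ = (61.6/1)·log₁₀(6.52/115) = -76.8 mV
E_Cl⁻ = (61.6/-1)·log₁₀(124/21.3) = -47.1 mV
Vm = (Σ gᵢEᵢ)/(Σ gᵢ) = (1.4·49.6 + 3.2·-76.8 + 3.1·-47.1) / (1.4 + 3.2 + 3.1)
= -322.33 / 7.7 = -41.86 mV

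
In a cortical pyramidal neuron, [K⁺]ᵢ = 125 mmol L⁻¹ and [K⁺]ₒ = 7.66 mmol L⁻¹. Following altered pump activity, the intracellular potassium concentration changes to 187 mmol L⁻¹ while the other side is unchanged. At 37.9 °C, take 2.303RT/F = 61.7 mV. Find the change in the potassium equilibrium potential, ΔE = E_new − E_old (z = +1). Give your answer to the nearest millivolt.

E_old = (61.7/1)·log₁₀(7.66/125) = -74.82 mV
E_new = (61.7/1)·log₁₀(7.66/187) = -85.62 mV
ΔE = -85.62 − (-74.82) = -10.79 mV

-11 mV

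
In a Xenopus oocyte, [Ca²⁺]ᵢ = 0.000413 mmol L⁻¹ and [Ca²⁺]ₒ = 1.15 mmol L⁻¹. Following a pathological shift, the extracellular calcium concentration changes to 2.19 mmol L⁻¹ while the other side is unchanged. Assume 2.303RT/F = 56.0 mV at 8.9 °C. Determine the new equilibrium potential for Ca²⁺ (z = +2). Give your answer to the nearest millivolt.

After the shift: [Ca²⁺]_out = 2.19, [Ca²⁺]_in = 0.000413 mmol L⁻¹.
E_new = (56.0/2)·log₁₀(2.19/0.000413) = 28.00 · (3.7245) = 104.29 mV

104 mV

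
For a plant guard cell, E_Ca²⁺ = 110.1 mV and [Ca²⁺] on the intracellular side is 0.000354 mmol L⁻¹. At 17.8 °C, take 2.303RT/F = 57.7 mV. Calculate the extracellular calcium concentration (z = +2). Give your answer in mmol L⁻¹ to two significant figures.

Nernst: E = (57.7/2) · log₁₀([out]/[in]), so log₁₀([out]/[in]) = 110.1 × 2 / 57.7 = 3.8163.
[out]/[in] = 10^(3.8163) = 6551.
[out] = 6551 × 0.000354 = 2.319 mmol L⁻¹.

2.3 mmol L⁻¹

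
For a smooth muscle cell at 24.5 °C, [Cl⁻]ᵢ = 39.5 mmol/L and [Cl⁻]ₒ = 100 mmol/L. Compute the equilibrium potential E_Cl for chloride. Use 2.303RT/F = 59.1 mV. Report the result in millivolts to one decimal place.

E = (59.1/z) · log₁₀([Cl⁻]_out/[Cl⁻]_in) with z = -1.
For an anion, dividing by z = -1 reverses the sign.
= (59.1/-1) · log₁₀(100/39.5) = -59.10 · log₁₀(2.532)
= -59.10 · (0.4034) = -23.84 mV

-23.8 mV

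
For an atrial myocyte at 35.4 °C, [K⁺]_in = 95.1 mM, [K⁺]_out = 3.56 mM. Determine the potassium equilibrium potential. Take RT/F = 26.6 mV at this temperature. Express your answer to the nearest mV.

-87 mV

E = (26.6/z) · ln([K⁺]_out/[K⁺]_in) with z = +1.
= (26.6/1) · ln(3.56/95.1) = 26.60 · ln(0.03743)
= 26.60 · (-3.2852) = -87.39 mV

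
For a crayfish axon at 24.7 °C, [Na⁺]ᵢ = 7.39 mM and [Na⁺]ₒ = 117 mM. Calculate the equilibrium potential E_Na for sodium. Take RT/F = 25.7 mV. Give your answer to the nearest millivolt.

71 mV

E = (25.7/z) · ln([Na⁺]_out/[Na⁺]_in) with z = +1.
= (25.7/1) · ln(117/7.39) = 25.70 · ln(15.83)
= 25.70 · (2.7620) = 70.98 mV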